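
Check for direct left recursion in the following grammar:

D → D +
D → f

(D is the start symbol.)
D → D +: LEFT RECURSIVE (starts with D)
D → f: starts with f

The grammar has direct left recursion on: D.

Answer: Yes, D is left-recursive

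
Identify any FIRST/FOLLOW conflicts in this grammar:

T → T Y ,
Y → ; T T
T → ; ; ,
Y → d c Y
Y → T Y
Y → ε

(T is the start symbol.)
Nullable non-terminals: Y.
FIRST sets used below: FIRST(T) = { ';' }

Y: nullable alternative(s) Y → ε; FOLLOW(Y) = { ',' }
  Y → ; T T: FIRST \ {ε} = { ';' } — disjoint from FOLLOW(Y)
  Y → d c Y: FIRST \ {ε} = { 'd' } — disjoint from FOLLOW(Y)
  Y → T Y: FIRST \ {ε} = { ';' } — disjoint from FOLLOW(Y)
  Y → ε: FIRST \ {ε} = { } — this is the only nullable alternative, skip

T has no nullable alternative, so no FIRST/FOLLOW check is needed there.

No FIRST/FOLLOW conflicts found.

Answer: No FIRST/FOLLOW conflicts.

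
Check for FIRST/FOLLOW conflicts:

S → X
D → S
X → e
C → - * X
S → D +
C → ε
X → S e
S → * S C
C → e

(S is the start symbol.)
Yes. C → '-' '*' X with FOLLOW(C) on { '-' }; C → e with FOLLOW(C) on { 'e' }

A FIRST/FOLLOW conflict occurs when a non-terminal N has a nullable alternative N → β (β ⇒* ε) and another alternative N → α with FIRST(α) ∩ FOLLOW(N) ≠ ∅: on such a lookahead the parser cannot decide between expanding α and letting N vanish via β.

Nullable non-terminals: C.

C: nullable alternative(s) C → ε; FOLLOW(C) = { $, '+', '-', 'e' }
  C → - * X: FIRST \ {ε} = { '-' } — overlaps FOLLOW(C) on { '-' }: CONFLICT
  C → ε: FIRST \ {ε} = { } — this is the only nullable alternative, skip
  C → e: FIRST \ {ε} = { 'e' } — overlaps FOLLOW(C) on { 'e' }: CONFLICT

D, S, X have no nullable alternative, so no FIRST/FOLLOW check is needed there.

So the grammar has 2 FIRST/FOLLOW conflicts (marked CONFLICT above).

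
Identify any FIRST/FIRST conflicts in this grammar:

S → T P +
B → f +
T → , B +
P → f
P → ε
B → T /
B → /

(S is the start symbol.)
No FIRST/FIRST conflicts.

FIRST sets of the non-terminals at (or reachable through a nullable prefix from) the front of some alternative:
  FIRST(T) = { ',' }

Productions for B:
  B → f +: FIRST = { 'f' }
  B → T /: FIRST = { ',' }
  B → /: FIRST = { '/' }
Productions for P:
  P → f: FIRST = { 'f' }
  P → ε: FIRST = { ε }
S, T have only one production, so no FIRST/FIRST conflict is possible there.

All alternatives of each non-terminal have pairwise disjoint FIRST sets.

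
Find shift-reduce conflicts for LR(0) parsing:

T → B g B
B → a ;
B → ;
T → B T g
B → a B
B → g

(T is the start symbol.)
Yes — I9: [B → g .] vs [B → . ;]

A shift-reduce conflict occurs when an LR(0) state has both:
  - a complete (reduce) item [A → α .] (dot at the end), and
  - a shift item [B → β . c γ] (dot before a terminal).

Augment with T' → T and build the canonical LR(0) collection (I0 = CLOSURE({[T' → . T]}), then GOTO on every symbol after a dot until no new states appear). It has 12 states:
  I0: { [B → . ;], [B → . a ;], [B → . a B], [B → . g], [T → . B T g], [T → . B g B], [T' → . T] }  — shift
  I1: { [B → ; .] }  — reduce
  I2: { [B → . ;], [B → . a ;], [B → . a B], [B → . g], [T → . B T g], [T → . B g B], [T → B . T g], [T → B . g B] }  — shift
  I3: { [T' → T .] }  — accept
  I4: { [B → . ;], [B → . a ;], [B → . a B], [B → . g], [B → a . ;], [B → a . B] }  — shift
  I5: { [B → g .] }  — reduce
  I6: { [B → ; .], [B → a ; .] }  — 2 reduces
  I7: { [B → a B .] }  — reduce
  I8: { [T → B T . g] }  — shift
  I9: { [B → . ;], [B → . a ;], [B → . a B], [B → . g], [B → g .], [T → B g . B] }  — shift, reduce
  I10: { [T → B g B .] }  — reduce
  I11: { [T → B T g .] }  — reduce

I9 contains reduce item [B → g .] and shift items [B → . ;], [B → . a ;], [B → . a B], [B → . g] — shift-reduce conflict.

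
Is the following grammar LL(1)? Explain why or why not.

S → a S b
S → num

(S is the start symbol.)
A grammar is LL(1) if for each non-terminal N with multiple productions, the predict sets of those productions are pairwise disjoint, where PREDICT(N → α) = (FIRST(α) \ {ε}) ∪ (FOLLOW(N) if α ⇒* ε).

For S:
  PREDICT(S → a S b) = { 'a' }
  PREDICT(S → num) = { 'num' }

All predict sets are disjoint. The grammar IS LL(1).

Answer: Yes, the grammar is LL(1).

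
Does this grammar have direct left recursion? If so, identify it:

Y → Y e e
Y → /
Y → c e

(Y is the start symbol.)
Direct left recursion occurs when N → N α for some non-terminal N (the right-hand side begins with the left-hand side itself).

Y → Y e e: LEFT RECURSIVE (starts with Y)
Y → /: starts with '/'
Y → c e: starts with c

The grammar has direct left recursion on: Y.

Answer: Yes, Y is left-recursive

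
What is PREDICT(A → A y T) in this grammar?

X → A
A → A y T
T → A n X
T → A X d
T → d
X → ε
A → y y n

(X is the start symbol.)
PREDICT(A → A y T) = (FIRST(RHS) \ {ε}) ∪ (FOLLOW(A) if ε ∈ FIRST(RHS), i.e. RHS ⇒* ε)
FIRST(A) = { 'y' }
FIRST(A y T) = { 'y' }
ε ∉ FIRST(A y T), so FOLLOW(A) is not added.
PREDICT(A → A y T) = { 'y' }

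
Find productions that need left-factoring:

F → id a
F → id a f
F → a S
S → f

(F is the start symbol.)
Yes, F has productions with common prefix 'id a'

Left-factoring is needed when two productions for the same non-terminal
share a common prefix on the right-hand side.

Productions for F:
  F → id a
  F → id a f
  F → a S

Found common prefix 'id a' in productions for F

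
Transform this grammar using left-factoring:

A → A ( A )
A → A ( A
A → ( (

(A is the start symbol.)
Left-factoring transforms A → αβ₁ | αβ₂ into A → αA' and A' → β₁ | β₂
(α is the longest common prefix among the alternatives). Repeat until
no nonterminal has two alternatives with a common prefix.

Round 1: A has alternatives sharing prefix 'A ( A'. Introduce A': A → A ( A A'
  Add: A' → )
  Add: A' → ε

No remaining common prefixes — done.

Resulting grammar:
A → A ( A A'
A' → )
A' → ε
A → ( (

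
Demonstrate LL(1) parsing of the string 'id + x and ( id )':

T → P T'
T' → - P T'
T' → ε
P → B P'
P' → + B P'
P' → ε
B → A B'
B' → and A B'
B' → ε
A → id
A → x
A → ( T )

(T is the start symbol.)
LL(1) parsing maintains a stack (initially the start symbol over $) and the input. At each step: if the stack top is a terminal, match it against the current input token; if it is a non-terminal N, replace it with the RHS of M[N, lookahead] (the unique production whose predict set contains the lookahead).

Stack is shown with the top on the left.

Stack                     Input                Action
-----------------------------------------------------
T $                       id + x and ( id ) $  output T → P T'
P T' $                    id + x and ( id ) $  output P → B P'
B P' T' $                 id + x and ( id ) $  output B → A B'
A B' P' T' $              id + x and ( id ) $  output A → id
id B' P' T' $             id + x and ( id ) $  match 'id'
B' P' T' $                + x and ( id ) $     output B' → ε
P' T' $                   + x and ( id ) $     output P' → + B P'
+ B P' T' $               + x and ( id ) $     match '+'
B P' T' $                 x and ( id ) $       output B → A B'
A B' P' T' $              x and ( id ) $       output A → x
x B' P' T' $              x and ( id ) $       match 'x'
B' P' T' $                and ( id ) $         output B' → and A B'
and A B' P' T' $          and ( id ) $         match 'and'
A B' P' T' $              ( id ) $             output A → ( T )
( T ) B' P' T' $          ( id ) $             match '('
T ) B' P' T' $            id ) $               output T → P T'
P T' ) B' P' T' $         id ) $               output P → B P'
B P' T' ) B' P' T' $      id ) $               output B → A B'
A B' P' T' ) B' P' T' $   id ) $               output A → id
id B' P' T' ) B' P' T' $  id ) $               match 'id'
B' P' T' ) B' P' T' $     ) $                  output B' → ε
P' T' ) B' P' T' $        ) $                  output P' → ε
T' ) B' P' T' $           ) $                  output T' → ε
) B' P' T' $              ) $                  match ')'
B' P' T' $                $                    output B' → ε
P' T' $                   $                    output P' → ε
T' $                      $                    output T' → ε
$                         $                    accept

The string is accepted.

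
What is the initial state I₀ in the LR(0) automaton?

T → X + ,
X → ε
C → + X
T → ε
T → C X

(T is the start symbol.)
First, augment the grammar with T' → T
I₀ = CLOSURE({ [T' → . T] }):
  [T' → . T] has the dot before T: add [T → . X + ,], [T → .], [T → . C X]
  [T → . X + ,] has the dot before X: add [X → .]
  [T → . C X] has the dot before C: add [C → . + X]
No further items can be added.

I₀ = { [C → . + X], [T → . C X], [T → . X + ,], [T → .], [T' → . T], [X → .] }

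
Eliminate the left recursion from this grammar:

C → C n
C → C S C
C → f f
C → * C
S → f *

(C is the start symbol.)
C → f f C'
C → * C C'
C' → n C'
C' → S C C'
C' → ε
S → f *

C is directly left-recursive. The standard transformation for
  A → A α₁ | ... | A α_m | β₁ | ... | β_n
is
  A  → β₁ A' | ... | β_n A'
  A' → α₁ A' | ... | α_m A' | ε

C → f f becomes C → f f C'
C → * C becomes C → * C C'
C → C n becomes C' → n C'
C → C S C becomes C' → S C C'
Add C' → ε

Productions for other non-terminals are unchanged:
  S → f *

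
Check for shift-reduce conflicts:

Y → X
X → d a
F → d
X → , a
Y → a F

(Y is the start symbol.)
A shift-reduce conflict occurs when an LR(0) state has both:
  - a complete (reduce) item [A → α .] (dot at the end), and
  - a shift item [B → β . c γ] (dot before a terminal).

Augment with Y' → Y and build the canonical LR(0) collection (I0 = CLOSURE({[Y' → . Y]}), then GOTO on every symbol after a dot until no new states appear). It has 10 states:
  I0: { [X → . , a], [X → . d a], [Y → . X], [Y → . a F], [Y' → . Y] }  — shift
  I1: { [X → , . a] }  — shift
  I2: { [Y → X .] }  — reduce
  I3: { [Y' → Y .] }  — accept
  I4: { [F → . d], [Y → a . F] }  — shift
  I5: { [X → d . a] }  — shift
  I6: { [X → d a .] }  — reduce
  I7: { [Y → a F .] }  — reduce
  I8: { [F → d .] }  — reduce
  I9: { [X → , a .] }  — reduce

No state contains both a complete item and a shift item.

Answer: No shift-reduce conflicts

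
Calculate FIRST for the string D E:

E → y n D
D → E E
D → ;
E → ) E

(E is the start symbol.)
FIRST sets of the non-terminals involved (from the grammar, by fixed-point iteration):
  FIRST(D) = { ')', ';', 'y' }

To compute FIRST(D E), process the symbols left to right:
Symbol D is a non-terminal. Add FIRST(D) \ {ε} = { ')', ';', 'y' }
D is not nullable (ε ∉ FIRST(D)), so stop here.
FIRST(D E) = { ')', ';', 'y' }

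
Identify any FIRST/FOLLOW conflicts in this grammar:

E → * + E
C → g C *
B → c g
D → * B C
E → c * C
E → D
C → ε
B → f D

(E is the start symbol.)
Yes. C → g C '*' with FOLLOW(C) on { 'g' }

Nullable non-terminals: C.

C: nullable alternative(s) C → ε; FOLLOW(C) = { $, '*', 'g' }
  C → g C *: FIRST \ {ε} = { 'g' } — overlaps FOLLOW(C) on { 'g' }: CONFLICT
  C → ε: FIRST \ {ε} = { } — this is the only nullable alternative, skip

B, D, E have no nullable alternative, so no FIRST/FOLLOW check is needed there.

So the grammar has 1 FIRST/FOLLOW conflict (marked CONFLICT above).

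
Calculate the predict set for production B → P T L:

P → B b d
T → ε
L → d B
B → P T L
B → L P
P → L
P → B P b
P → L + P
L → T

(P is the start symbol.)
{ $, '+', 'b', 'd' }

PREDICT(B → P T L) = (FIRST(RHS) \ {ε}) ∪ (FOLLOW(B) if ε ∈ FIRST(RHS), i.e. RHS ⇒* ε)
FIRST(P) = { '+', 'b', 'd', ε }
FIRST(T) = { ε }
FIRST(L) = { 'd', ε }
FIRST(P T L) = { '+', 'b', 'd', ε }
ε ∈ FIRST(P T L) (the right-hand side is nullable), so add FOLLOW(B) = { $, '+', 'b', 'd' }
PREDICT(B → P T L) = { $, '+', 'b', 'd' }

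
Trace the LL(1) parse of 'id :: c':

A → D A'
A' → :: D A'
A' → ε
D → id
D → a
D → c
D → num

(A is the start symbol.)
Stack is shown with the top on the left.

Stack      Input      Action
----------------------------
A $        id :: c $  output A → D A'
D A' $     id :: c $  output D → id
id A' $    id :: c $  match 'id'
A' $       :: c $     output A' → :: D A'
:: D A' $  :: c $     match '::'
D A' $     c $        output D → c
c A' $     c $        match 'c'
A' $       $          output A' → ε
$          $          accept

The string is accepted.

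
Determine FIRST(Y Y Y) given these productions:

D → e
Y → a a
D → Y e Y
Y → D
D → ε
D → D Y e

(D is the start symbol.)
{ 'a', 'e', ε }

FIRST sets of the non-terminals involved (from the grammar, by fixed-point iteration):
  FIRST(Y) = { 'a', 'e', ε }

To compute FIRST(Y Y Y), process the symbols left to right:
Symbol Y is a non-terminal. Add FIRST(Y) \ {ε} = { 'a', 'e' }
Y is nullable (ε ∈ FIRST(Y)), continue to the next symbol.
Symbol Y is a non-terminal. Add FIRST(Y) \ {ε} = { 'a', 'e' }
Y is nullable (ε ∈ FIRST(Y)), continue to the next symbol.
Symbol Y is a non-terminal. Add FIRST(Y) \ {ε} = { 'a', 'e' }
Y is nullable (ε ∈ FIRST(Y)), continue to the next symbol.
All symbols are nullable, so ε is in the result.
FIRST(Y Y Y) = { 'a', 'e', ε }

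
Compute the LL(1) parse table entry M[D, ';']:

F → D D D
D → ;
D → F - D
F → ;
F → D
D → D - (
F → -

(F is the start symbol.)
D → ;, D → F - D, D → D - (

To find M[D, ';'], we find productions for D where ';' is in the predict set (PREDICT(N → α) = (FIRST(α) \ {ε}) ∪ (FOLLOW(N) if α ⇒* ε)).

Relevant sets:
  FIRST(F) = { '-', ';' }
  FIRST(D) = { '-', ';' }

D → ;: PREDICT = { ';' }
  ';' is in predict set, so this production goes in M[D, ';']
D → F - D: PREDICT = { '-', ';' }
  ';' is in predict set, so this production goes in M[D, ';']
D → D - (: PREDICT = { '-', ';' }
  ';' is in predict set, so this production goes in M[D, ';']

M[D, ';'] = D → ;, D → F - D, D → D - (  (a multiply-defined cell — the grammar is not LL(1))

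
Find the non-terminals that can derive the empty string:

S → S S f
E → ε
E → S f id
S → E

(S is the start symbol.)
{ 'E', 'S' }

ε-productions: E → ε
So E is immediately nullable.
S → E: every symbol on the right is nullable, so S is nullable too.
Every non-terminal is now nullable.
Nullable = { 'E', 'S' }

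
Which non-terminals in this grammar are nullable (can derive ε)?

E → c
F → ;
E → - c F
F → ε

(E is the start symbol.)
ε-productions: F → ε
So F is immediately nullable.
No further non-terminal can be added: every production for the remaining non-terminals contains a terminal or a non-nullable non-terminal.
Nullable = { 'F' }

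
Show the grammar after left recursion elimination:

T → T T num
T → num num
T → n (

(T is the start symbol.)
T → num num T'
T → n ( T'
T' → T num T'
T' → ε

T is directly left-recursive. The standard transformation for
  A → A α₁ | ... | A α_m | β₁ | ... | β_n
is
  A  → β₁ A' | ... | β_n A'
  A' → α₁ A' | ... | α_m A' | ε

T → num num becomes T → num num T'
T → n ( becomes T → n ( T'
T → T T num becomes T' → T num T'
Add T' → ε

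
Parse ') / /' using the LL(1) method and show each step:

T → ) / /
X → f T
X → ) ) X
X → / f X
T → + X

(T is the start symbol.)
Stack is shown with the top on the left.

Stack    Input    Action
------------------------
T $      ) / / $  output T → ) / /
) / / $  ) / / $  match ')'
/ / $    / / $    match '/'
/ $      / $      match '/'
$        $        accept

The string is accepted.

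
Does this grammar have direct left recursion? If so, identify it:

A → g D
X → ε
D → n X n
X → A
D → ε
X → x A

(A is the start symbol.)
No direct left recursion

Direct left recursion occurs when N → N α for some non-terminal N (the right-hand side begins with the left-hand side itself).

A → g D: starts with g
X → ε: starts with ε
D → n X n: starts with n
X → A: starts with A
D → ε: starts with ε
X → x A: starts with x

No direct left recursion found.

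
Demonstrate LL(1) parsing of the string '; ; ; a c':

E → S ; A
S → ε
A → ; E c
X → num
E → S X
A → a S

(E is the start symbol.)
Stack is shown with the top on the left.

Stack      Input        Action
------------------------------
E $        ; ; ; a c $  output E → S ; A
S ; A $    ; ; ; a c $  output S → ε
; A $      ; ; ; a c $  match ';'
A $        ; ; a c $    output A → ; E c
; E c $    ; ; a c $    match ';'
E c $      ; a c $      output E → S ; A
S ; A c $  ; a c $      output S → ε
; A c $    ; a c $      match ';'
A c $      a c $        output A → a S
a S c $    a c $        match 'a'
S c $      c $          output S → ε
c $        c $          match 'c'
$          $            accept

The string is accepted.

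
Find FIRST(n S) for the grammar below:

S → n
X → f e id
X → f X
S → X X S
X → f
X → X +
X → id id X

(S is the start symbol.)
To compute FIRST(n S), process the symbols left to right:
Symbol n is a terminal. Add 'n' and stop.
FIRST(n S) = { 'n' }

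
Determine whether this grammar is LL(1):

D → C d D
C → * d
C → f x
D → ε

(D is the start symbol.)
Yes, the grammar is LL(1).

Relevant sets:
  FIRST(C) = { '*', 'f' }
  FOLLOW(D) = { $ }

For D:
  PREDICT(D → C d D) = { '*', 'f' }
  PREDICT(D → ε) = { $ }
For C:
  PREDICT(C → '*' d) = { '*' }
  PREDICT(C → f x) = { 'f' }

All predict sets are disjoint. The grammar IS LL(1).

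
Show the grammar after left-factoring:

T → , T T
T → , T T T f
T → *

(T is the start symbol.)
Left-factoring transforms A → αβ₁ | αβ₂ into A → αA' and A' → β₁ | β₂
(α is the longest common prefix among the alternatives). Repeat until
no nonterminal has two alternatives with a common prefix.

Round 1: T has alternatives sharing prefix ', T T'. Introduce T': T → , T T T'
  Add: T' → ε
  Add: T' → T f

No remaining common prefixes — done.

Resulting grammar:
T → , T T T'
T' → ε
T' → T f
T → *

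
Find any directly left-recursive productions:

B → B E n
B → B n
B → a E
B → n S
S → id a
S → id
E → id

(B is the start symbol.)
Yes, B is left-recursive

Direct left recursion occurs when N → N α for some non-terminal N (the right-hand side begins with the left-hand side itself).

B → B E n: LEFT RECURSIVE (starts with B)
B → B n: LEFT RECURSIVE (starts with B)
B → a E: starts with a
B → n S: starts with n
S → id a: starts with id
S → id: starts with id
E → id: starts with id

The grammar has direct left recursion on: B.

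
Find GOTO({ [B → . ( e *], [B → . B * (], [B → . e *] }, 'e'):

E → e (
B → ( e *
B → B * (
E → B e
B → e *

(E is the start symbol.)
GOTO(I, 'e') = CLOSURE({ [A → αX.β] : [A → α.Xβ] ∈ I, X = 'e' })

Items with dot before 'e', with the dot advanced:
  [B → . e *] → [B → e . *]
Closure adds nothing (no advanced item has the dot before a non-terminal).

GOTO = { [B → e . *] }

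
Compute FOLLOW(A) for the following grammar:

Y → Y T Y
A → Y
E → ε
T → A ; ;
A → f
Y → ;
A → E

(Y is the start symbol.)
To compute FOLLOW(A), find every occurrence of A on a right-hand side N → α A β: add FIRST(β) \ {ε}, and if β is empty or nullable also add FOLLOW(N). Iterate to a fixed point.

In T → A ; ;: A is followed by ';' ';', add FIRST(';' ';') \ {ε} = { ';' }

Taking the union: FOLLOW(A) = { ';' }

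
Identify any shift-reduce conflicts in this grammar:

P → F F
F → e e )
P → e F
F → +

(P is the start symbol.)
Augment with P' → P and build the canonical LR(0) collection (I0 = CLOSURE({[P' → . P]}), then GOTO on every symbol after a dot until no new states appear). It has 11 states:
  I0: { [F → . +], [F → . e e )], [P → . F F], [P → . e F], [P' → . P] }  — shift
  I1: { [F → + .] }  — reduce
  I2: { [F → . +], [F → . e e )], [P → F . F] }  — shift
  I3: { [P' → P .] }  — accept
  I4: { [F → . +], [F → . e e )], [F → e . e )], [P → e . F] }  — shift
  I5: { [P → e F .] }  — reduce
  I6: { [F → e . e )], [F → e e . )] }  — shift
  I7: { [F → e e ) .] }  — reduce
  I8: { [F → e e . )] }  — shift
  I9: { [P → F F .] }  — reduce
  I10: { [F → e . e )] }  — shift

No state contains both a complete item and a shift item.

Answer: No shift-reduce conflicts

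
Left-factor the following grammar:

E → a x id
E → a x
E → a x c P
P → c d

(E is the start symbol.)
Left-factoring transforms A → αβ₁ | αβ₂ into A → αA' and A' → β₁ | β₂
(α is the longest common prefix among the alternatives). Repeat until
no nonterminal has two alternatives with a common prefix.

Round 1: E has alternatives sharing prefix 'a x'. Introduce E': E → a x E'
  Add: E' → id
  Add: E' → ε
  Add: E' → c P

No remaining common prefixes — done.

Resulting grammar:
E → a x E'
E' → id
E' → ε
E' → c P
P → c d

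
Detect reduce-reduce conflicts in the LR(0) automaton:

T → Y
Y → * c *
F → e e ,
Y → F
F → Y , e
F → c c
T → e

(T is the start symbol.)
A reduce-reduce conflict occurs when an LR(0) state has two complete items [A → α .] and [B → β .] — both call for a reduction, and with no lookahead the parser cannot choose between them.

Augment with T' → T and build the canonical LR(0) collection (I0 = CLOSURE({[T' → . T]}), then GOTO on every symbol after a dot until no new states appear). It has 14 states:
  I0: { [F → . Y , e], [F → . c c], [F → . e e ,], [T → . Y], [T → . e], [T' → . T], [Y → . * c *], [Y → . F] }  — shift
  I1: { [Y → * . c *] }  — shift
  I2: { [Y → F .] }  — reduce
  I3: { [T' → T .] }  — accept
  I4: { [F → Y . , e], [T → Y .] }  — shift, reduce
  I5: { [F → c . c] }  — shift
  I6: { [F → e . e ,], [T → e .] }  — shift, reduce
  I7: { [F → e e . ,] }  — shift
  I8: { [F → e e , .] }  — reduce
  I9: { [F → c c .] }  — reduce
  I10: { [F → Y , . e] }  — shift
  I11: { [F → Y , e .] }  — reduce
  I12: { [Y → * c . *] }  — shift
  I13: { [Y → * c * .] }  — reduce

No state contains more than one complete item.

Answer: No reduce-reduce conflicts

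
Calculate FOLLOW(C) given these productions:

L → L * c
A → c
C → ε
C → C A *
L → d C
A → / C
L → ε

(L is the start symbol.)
{ $, '*', '/', 'c' }

In C → C A *: C is followed by A '*', add FIRST(A '*') \ {ε} = { '/', 'c' }
In L → d C: C is at the end, add FOLLOW(L)
In A → / C: C is at the end, add FOLLOW(A)

The FOLLOW sets referred to above (computed the same way, to a fixed point):
  FOLLOW(L) = { $, '*' }
  FOLLOW(A) = { '*' }

Taking the union: FOLLOW(C) = { $, '*', '/', 'c' }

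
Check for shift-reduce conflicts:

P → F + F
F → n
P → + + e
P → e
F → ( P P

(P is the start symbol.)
A shift-reduce conflict occurs when an LR(0) state has both:
  - a complete (reduce) item [A → α .] (dot at the end), and
  - a shift item [B → β . c γ] (dot before a terminal).

Augment with P' → P and build the canonical LR(0) collection (I0 = CLOSURE({[P' → . P]}), then GOTO on every symbol after a dot until no new states appear). It has 13 states:
  I0: { [F → . ( P P], [F → . n], [P → . + + e], [P → . F + F], [P → . e], [P' → . P] }  — shift
  I1: { [F → ( . P P], [F → . ( P P], [F → . n], [P → . + + e], [P → . F + F], [P → . e] }  — shift
  I2: { [P → + . + e] }  — shift
  I3: { [P → F . + F] }  — shift
  I4: { [P' → P .] }  — accept
  I5: { [P → e .] }  — reduce
  I6: { [F → n .] }  — reduce
  I7: { [F → . ( P P], [F → . n], [P → F + . F] }  — shift
  I8: { [P → F + F .] }  — reduce
  I9: { [P → + + . e] }  — shift
  I10: { [P → + + e .] }  — reduce
  I11: { [F → ( P . P], [F → . ( P P], [F → . n], [P → . + + e], [P → . F + F], [P → . e] }  — shift
  I12: { [F → ( P P .] }  — reduce

No state contains both a complete item and a shift item.

Answer: No shift-reduce conflicts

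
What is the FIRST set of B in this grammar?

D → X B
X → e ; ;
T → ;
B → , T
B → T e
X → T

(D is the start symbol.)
{ ',', ';' }

FIRST sets of the other non-terminals involved (by the same procedure, iterated to a fixed point):
  FIRST(T) = { ';' }

From B → , T:
  - ',' is a terminal: add ',' and stop
From B → T e:
  - T is a non-terminal: add FIRST(T) \ {ε} = { ';' }
    T is not nullable, so stop

Collecting: FIRST(B) = { ',', ';' }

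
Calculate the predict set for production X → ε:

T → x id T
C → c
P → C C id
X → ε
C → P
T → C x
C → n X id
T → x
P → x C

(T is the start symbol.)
{ 'id' }

PREDICT(X → ε) = (FIRST(RHS) \ {ε}) ∪ (FOLLOW(X) if ε ∈ FIRST(RHS), i.e. RHS ⇒* ε)
The right-hand side is ε (FIRST(ε) = { ε }), so the predict set is FOLLOW(X) = { 'id' }
PREDICT(X → ε) = { 'id' }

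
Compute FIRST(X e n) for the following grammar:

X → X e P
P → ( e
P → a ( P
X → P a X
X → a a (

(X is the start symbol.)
FIRST sets of the non-terminals involved (from the grammar, by fixed-point iteration):
  FIRST(X) = { '(', 'a' }

To compute FIRST(X e n), process the symbols left to right:
Symbol X is a non-terminal. Add FIRST(X) \ {ε} = { '(', 'a' }
X is not nullable (ε ∉ FIRST(X)), so stop here.
FIRST(X e n) = { '(', 'a' }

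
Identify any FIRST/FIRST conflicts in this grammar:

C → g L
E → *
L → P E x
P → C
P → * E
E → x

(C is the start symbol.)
No FIRST/FIRST conflicts.

A FIRST/FIRST conflict occurs when two productions N → α and N → β for the same non-terminal have FIRST(α) ∩ FIRST(β) ≠ ∅ (with ε ∈ FIRST of a nullable right-hand side, so two nullable alternatives also conflict).

FIRST sets of the non-terminals at (or reachable through a nullable prefix from) the front of some alternative:
  FIRST(C) = { 'g' }

Productions for E:
  E → *: FIRST = { '*' }
  E → x: FIRST = { 'x' }
Productions for P:
  P → C: FIRST = { 'g' }
  P → * E: FIRST = { '*' }
C, L have only one production, so no FIRST/FIRST conflict is possible there.

All alternatives of each non-terminal have pairwise disjoint FIRST sets.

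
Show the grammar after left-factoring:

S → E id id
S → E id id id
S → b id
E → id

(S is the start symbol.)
S → E id id S'
S' → ε
S' → id
S → b id
E → id

Left-factoring transforms A → αβ₁ | αβ₂ into A → αA' and A' → β₁ | β₂
(α is the longest common prefix among the alternatives). Repeat until
no nonterminal has two alternatives with a common prefix.

Round 1: S has alternatives sharing prefix 'E id id'. Introduce S': S → E id id S'
  Add: S' → ε
  Add: S' → id

No remaining common prefixes — done.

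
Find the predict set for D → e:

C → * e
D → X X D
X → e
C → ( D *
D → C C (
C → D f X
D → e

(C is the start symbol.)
{ 'e' }

PREDICT(D → e) = (FIRST(RHS) \ {ε}) ∪ (FOLLOW(D) if ε ∈ FIRST(RHS), i.e. RHS ⇒* ε)
FIRST(e) = { 'e' }
ε ∉ FIRST(e), so FOLLOW(D) is not added.
PREDICT(D → e) = { 'e' }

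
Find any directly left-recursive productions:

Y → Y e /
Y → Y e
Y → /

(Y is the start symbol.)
Direct left recursion occurs when N → N α for some non-terminal N (the right-hand side begins with the left-hand side itself).

Y → Y e /: LEFT RECURSIVE (starts with Y)
Y → Y e: LEFT RECURSIVE (starts with Y)
Y → /: starts with '/'

The grammar has direct left recursion on: Y.

Answer: Yes, Y is left-recursive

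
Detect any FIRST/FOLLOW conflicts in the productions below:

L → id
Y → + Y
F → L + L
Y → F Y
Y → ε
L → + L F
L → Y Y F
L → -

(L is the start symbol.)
Nullable non-terminals: Y.
FIRST sets used below: FIRST(F) = { '+', '-', 'id' }

Y: nullable alternative(s) Y → ε; FOLLOW(Y) = { '+', '-', 'id' }
  Y → + Y: FIRST \ {ε} = { '+' } — overlaps FOLLOW(Y) on { '+' }: CONFLICT
  Y → F Y: FIRST \ {ε} = { '+', '-', 'id' } — overlaps FOLLOW(Y) on { '+', '-', 'id' }: CONFLICT
  Y → ε: FIRST \ {ε} = { } — this is the only nullable alternative, skip

F, L have no nullable alternative, so no FIRST/FOLLOW check is needed there.

So the grammar has 2 FIRST/FOLLOW conflicts (marked CONFLICT above).

Answer: Yes. Y → '+' Y with FOLLOW(Y) on { '+' }; Y → F Y with FOLLOW(Y) on { '+', '-', 'id' }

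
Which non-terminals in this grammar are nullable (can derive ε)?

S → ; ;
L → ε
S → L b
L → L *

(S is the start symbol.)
ε-productions: L → ε
So L is immediately nullable.
No further non-terminal can be added: every production for the remaining non-terminals contains a terminal or a non-nullable non-terminal.
Nullable = { 'L' }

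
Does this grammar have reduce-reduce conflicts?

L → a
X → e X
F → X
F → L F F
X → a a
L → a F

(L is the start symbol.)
Yes — I11: [L → a .] vs [X → a a .]

Augment with L' → L and build the canonical LR(0) collection (I0 = CLOSURE({[L' → . L]}), then GOTO on every symbol after a dot until no new states appear). It has 14 states:
  I0: { [L → . a F], [L → . a], [L' → . L] }  — shift
  I1: { [L' → L .] }  — accept
  I2: { [F → . L F F], [F → . X], [L → . a F], [L → . a], [L → a . F], [L → a .], [X → . a a], [X → . e X] }  — shift, reduce
  I3: { [L → a F .] }  — reduce
  I4: { [F → . L F F], [F → . X], [F → L . F F], [L → . a F], [L → . a], [X → . a a], [X → . e X] }  — shift
  I5: { [F → X .] }  — reduce
  I6: { [F → . L F F], [F → . X], [L → . a F], [L → . a], [L → a . F], [L → a .], [X → . a a], [X → . e X], [X → a . a] }  — shift, reduce
  I7: { [X → . a a], [X → . e X], [X → e . X] }  — shift
  I8: { [X → e X .] }  — reduce
  I9: { [X → a . a] }  — shift
  I10: { [X → a a .] }  — reduce
  I11: { [F → . L F F], [F → . X], [L → . a F], [L → . a], [L → a . F], [L → a .], [X → . a a], [X → . e X], [X → a . a], [X → a a .] }  — shift, 2 reduces
  I12: { [F → . L F F], [F → . X], [F → L F . F], [L → . a F], [L → . a], [X → . a a], [X → . e X] }  — shift
  I13: { [F → L F F .] }  — reduce

I11 contains complete items [L → a .], [X → a a .] — reduce-reduce conflict.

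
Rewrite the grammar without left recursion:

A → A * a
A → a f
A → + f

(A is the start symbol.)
A is directly left-recursive. The standard transformation for
  A → A α₁ | ... | A α_m | β₁ | ... | β_n
is
  A  → β₁ A' | ... | β_n A'
  A' → α₁ A' | ... | α_m A' | ε

A → a f becomes A → a f A'
A → + f becomes A → + f A'
A → A * a becomes A' → * a A'
Add A' → ε

Resulting grammar:
A → a f A'
A → + f A'
A' → * a A'
A' → ε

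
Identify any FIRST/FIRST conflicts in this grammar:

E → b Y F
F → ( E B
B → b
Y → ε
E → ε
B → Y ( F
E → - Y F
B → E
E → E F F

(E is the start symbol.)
Yes. E → b Y F / E → E F F on { 'b' }; E → '-' Y F / E → E F F on { '-' }; B → b / B → E on { 'b' }; B → Y '(' F / B → E on { '(' }

A FIRST/FIRST conflict occurs when two productions N → α and N → β for the same non-terminal have FIRST(α) ∩ FIRST(β) ≠ ∅ (with ε ∈ FIRST of a nullable right-hand side, so two nullable alternatives also conflict).

FIRST sets of the non-terminals at (or reachable through a nullable prefix from) the front of some alternative:
  FIRST(E) = { '(', '-', 'b', ε }
  FIRST(F) = { '(' }
  FIRST(Y) = { ε }

Productions for E:
  E → b Y F: FIRST = { 'b' }
  E → ε: FIRST = { ε }
  E → - Y F: FIRST = { '-' }
  E → E F F: FIRST = { '(', '-', 'b' }
Productions for B:
  B → b: FIRST = { 'b' }
  B → Y ( F: FIRST = { '(' }
  B → E: FIRST = { '(', '-', 'b', ε }
F, Y have only one production, so no FIRST/FIRST conflict is possible there.

Conflict for E: E → b Y F and E → E F F
  Overlap: { 'b' }
Conflict for E: E → - Y F and E → E F F
  Overlap: { '-' }
Conflict for B: B → b and B → E
  Overlap: { 'b' }
Conflict for B: B → Y ( F and B → E
  Overlap: { '(' }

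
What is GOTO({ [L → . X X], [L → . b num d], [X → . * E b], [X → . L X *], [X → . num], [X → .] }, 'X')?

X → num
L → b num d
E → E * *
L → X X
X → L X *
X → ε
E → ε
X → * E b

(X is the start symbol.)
{ [L → . X X], [L → . b num d], [L → X . X], [X → . * E b], [X → . L X *], [X → . num], [X → .] }

GOTO(I, 'X') = CLOSURE({ [A → αX.β] : [A → α.Xβ] ∈ I, X = 'X' })

Items with dot before 'X', with the dot advanced:
  [L → . X X] → [L → X . X]
Closure of the advanced items:
  [L → X . X] has the dot before X: add [X → . num], [X → . L X *], [X → .], [X → . * E b]
  [X → . L X *] has the dot before L: add [L → . b num d], [L → . X X]

GOTO = { [L → . X X], [L → . b num d], [L → X . X], [X → . * E b], [X → . L X *], [X → . num], [X → .] }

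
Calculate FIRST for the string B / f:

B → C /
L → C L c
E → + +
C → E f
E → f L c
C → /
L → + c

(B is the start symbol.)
{ '+', '/', 'f' }

FIRST sets of the non-terminals involved (from the grammar, by fixed-point iteration):
  FIRST(B) = { '+', '/', 'f' }

To compute FIRST(B / f), process the symbols left to right:
Symbol B is a non-terminal. Add FIRST(B) \ {ε} = { '+', '/', 'f' }
B is not nullable (ε ∉ FIRST(B)), so stop here.
FIRST(B / f) = { '+', '/', 'f' }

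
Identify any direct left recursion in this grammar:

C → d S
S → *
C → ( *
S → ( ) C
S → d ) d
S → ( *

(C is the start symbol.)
No direct left recursion

Direct left recursion occurs when N → N α for some non-terminal N (the right-hand side begins with the left-hand side itself).

C → d S: starts with d
S → *: starts with '*'
C → ( *: starts with '('
S → ( ) C: starts with '('
S → d ) d: starts with d
S → ( *: starts with '('

No direct left recursion found.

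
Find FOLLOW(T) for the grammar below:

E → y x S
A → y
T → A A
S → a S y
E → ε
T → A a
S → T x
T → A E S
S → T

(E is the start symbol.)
In S → T x: T is followed by x, add FIRST(x) \ {ε} = { 'x' }
In S → T: T is at the end, add FOLLOW(S)

The FOLLOW sets referred to above (computed the same way, to a fixed point):
  FOLLOW(S) = { $, 'a', 'x', 'y' }

Taking the union: FOLLOW(T) = { $, 'a', 'x', 'y' }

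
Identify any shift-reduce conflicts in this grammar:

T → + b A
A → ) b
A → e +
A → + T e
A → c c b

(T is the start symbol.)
A shift-reduce conflict occurs when an LR(0) state has both:
  - a complete (reduce) item [A → α .] (dot at the end), and
  - a shift item [B → β . c γ] (dot before a terminal).

Augment with T' → T and build the canonical LR(0) collection (I0 = CLOSURE({[T' → . T]}), then GOTO on every symbol after a dot until no new states appear). It has 15 states:
  I0: { [T → . + b A], [T' → . T] }  — shift
  I1: { [T → + . b A] }  — shift
  I2: { [T' → T .] }  — accept
  I3: { [A → . ) b], [A → . + T e], [A → . c c b], [A → . e +], [T → + b . A] }  — shift
  I4: { [A → ) . b] }  — shift
  I5: { [A → + . T e], [T → . + b A] }  — shift
  I6: { [T → + b A .] }  — reduce
  I7: { [A → c . c b] }  — shift
  I8: { [A → e . +] }  — shift
  I9: { [A → e + .] }  — reduce
  I10: { [A → c c . b] }  — shift
  I11: { [A → c c b .] }  — reduce
  I12: { [A → + T . e] }  — shift
  I13: { [A → + T e .] }  — reduce
  I14: { [A → ) b .] }  — reduce

No state contains both a complete item and a shift item.

Answer: No shift-reduce conflicts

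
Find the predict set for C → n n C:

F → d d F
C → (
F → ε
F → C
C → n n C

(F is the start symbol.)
PREDICT(C → n n C) = (FIRST(RHS) \ {ε}) ∪ (FOLLOW(C) if ε ∈ FIRST(RHS), i.e. RHS ⇒* ε)
FIRST(n n C) = { 'n' }
ε ∉ FIRST(n n C), so FOLLOW(C) is not added.
PREDICT(C → n n C) = { 'n' }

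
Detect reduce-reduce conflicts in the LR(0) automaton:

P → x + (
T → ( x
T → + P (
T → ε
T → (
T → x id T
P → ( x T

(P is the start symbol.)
No reduce-reduce conflicts

Augment with P' → P and build the canonical LR(0) collection (I0 = CLOSURE({[P' → . P]}), then GOTO on every symbol after a dot until no new states appear). It has 16 states:
  I0: { [P → . ( x T], [P → . x + (], [P' → . P] }  — shift
  I1: { [P → ( . x T] }  — shift
  I2: { [P' → P .] }  — accept
  I3: { [P → x . + (] }  — shift
  I4: { [P → x + . (] }  — shift
  I5: { [P → x + ( .] }  — reduce
  I6: { [P → ( x . T], [T → . ( x], [T → . (], [T → . + P (], [T → . x id T], [T → .] }  — shift, reduce
  I7: { [T → ( . x], [T → ( .] }  — shift, reduce
  I8: { [P → . ( x T], [P → . x + (], [T → + . P (] }  — shift
  I9: { [P → ( x T .] }  — reduce
  I10: { [T → x . id T] }  — shift
  I11: { [T → . ( x], [T → . (], [T → . + P (], [T → . x id T], [T → .], [T → x id . T] }  — shift, reduce
  I12: { [T → x id T .] }  — reduce
  I13: { [T → + P . (] }  — shift
  I14: { [T → + P ( .] }  — reduce
  I15: { [T → ( x .] }  — reduce

No state contains more than one complete item.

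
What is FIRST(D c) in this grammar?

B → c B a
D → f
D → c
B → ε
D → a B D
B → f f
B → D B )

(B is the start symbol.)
FIRST sets of the non-terminals involved (from the grammar, by fixed-point iteration):
  FIRST(D) = { 'a', 'c', 'f' }

To compute FIRST(D c), process the symbols left to right:
Symbol D is a non-terminal. Add FIRST(D) \ {ε} = { 'a', 'c', 'f' }
D is not nullable (ε ∉ FIRST(D)), so stop here.
FIRST(D c) = { 'a', 'c', 'f' }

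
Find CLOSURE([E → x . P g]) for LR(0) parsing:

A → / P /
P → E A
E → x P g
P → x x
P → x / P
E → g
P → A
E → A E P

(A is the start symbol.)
{ [A → . / P /], [E → . A E P], [E → . g], [E → . x P g], [E → x . P g], [P → . A], [P → . E A], [P → . x / P], [P → . x x] }

To compute CLOSURE, for each item [A → α.Bβ] where B is a non-terminal, add [B → .γ] for all productions B → γ; repeat for the newly added items until nothing changes.

Start with: [E → x . P g]
  [E → x . P g] has the dot before P: add [P → . E A], [P → . x x], [P → . x / P], [P → . A]
  [P → . E A] has the dot before E: add [E → . x P g], [E → . g], [E → . A E P]
  [P → . A] has the dot before A: add [A → . / P /]
No further items can be added.

CLOSURE = { [A → . / P /], [E → . A E P], [E → . g], [E → . x P g], [E → x . P g], [P → . A], [P → . E A], [P → . x / P], [P → . x x] }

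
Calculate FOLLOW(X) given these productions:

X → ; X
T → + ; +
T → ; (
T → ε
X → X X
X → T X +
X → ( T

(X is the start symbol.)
To compute FOLLOW(X), find every occurrence of X on a right-hand side N → α X β: add FIRST(β) \ {ε}, and if β is empty or nullable also add FOLLOW(N). Iterate to a fixed point.

X is the start symbol, so $ ∈ FOLLOW(X).
In X → ; X: X is at the end; this adds FOLLOW(X) to itself — nothing new
In X → X X: X is followed by X, add FIRST(X) \ {ε} = { '(', '+', ';' }
In X → X X: X is at the end; this adds FOLLOW(X) to itself — nothing new
In X → T X +: X is followed by '+', add FIRST('+') \ {ε} = { '+' }

Taking the union: FOLLOW(X) = { $, '(', '+', ';' }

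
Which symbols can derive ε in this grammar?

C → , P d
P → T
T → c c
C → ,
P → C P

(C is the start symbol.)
None

A non-terminal is nullable if it can derive ε (the empty string): either it has an ε-production, or it has a production whose right-hand side consists entirely of nullable non-terminals.

There are no ε-productions, so no non-terminal can derive ε.
No non-terminals are nullable.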